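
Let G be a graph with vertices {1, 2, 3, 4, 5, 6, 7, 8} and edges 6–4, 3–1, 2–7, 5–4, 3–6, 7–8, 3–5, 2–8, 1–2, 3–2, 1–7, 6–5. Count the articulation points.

1

Removing 3 increases the component count from 1 to 2, so 3 is a cut vertex.
By contrast removing 8 leaves 1 component; it is not a cut vertex. No other vertex is a cut vertex either.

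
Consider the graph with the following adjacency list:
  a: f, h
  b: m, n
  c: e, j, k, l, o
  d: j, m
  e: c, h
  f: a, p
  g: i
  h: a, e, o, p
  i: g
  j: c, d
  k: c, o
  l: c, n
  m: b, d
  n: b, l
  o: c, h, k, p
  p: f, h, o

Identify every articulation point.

c

Removing c increases the component count from 2 to 3, so c is a cut vertex.
By contrast removing f leaves 2 components; it is not a cut vertex. No other vertex is a cut vertex either.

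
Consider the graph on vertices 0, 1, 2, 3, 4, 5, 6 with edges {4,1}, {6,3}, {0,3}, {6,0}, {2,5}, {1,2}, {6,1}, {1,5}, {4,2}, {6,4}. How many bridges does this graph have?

The edges on the cycle 6-0-3-6 are not bridges since each lies on that cycle.
Every edge lies on some cycle, so there are no bridges.

0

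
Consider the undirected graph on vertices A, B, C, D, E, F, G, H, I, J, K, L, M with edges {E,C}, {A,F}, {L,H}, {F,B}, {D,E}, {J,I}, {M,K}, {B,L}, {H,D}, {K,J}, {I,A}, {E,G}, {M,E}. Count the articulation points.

Removing E increases the component count from 1 to 3, so E is a cut vertex.
By contrast removing I leaves 1 component; it is not a cut vertex. No other vertex is a cut vertex either.

1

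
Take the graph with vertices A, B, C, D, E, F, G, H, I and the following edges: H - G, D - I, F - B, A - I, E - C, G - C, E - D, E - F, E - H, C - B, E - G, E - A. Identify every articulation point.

Removing E increases the component count from 1 to 2, so E is a cut vertex.
By contrast removing I leaves 1 component; it is not a cut vertex. No other vertex is a cut vertex either.

E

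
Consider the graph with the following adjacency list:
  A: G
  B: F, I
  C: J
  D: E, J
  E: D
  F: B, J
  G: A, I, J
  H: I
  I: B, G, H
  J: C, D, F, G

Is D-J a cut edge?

Removing D-J leaves no path between D and J: the component count goes from 1 to 2. So it is a bridge.

Yes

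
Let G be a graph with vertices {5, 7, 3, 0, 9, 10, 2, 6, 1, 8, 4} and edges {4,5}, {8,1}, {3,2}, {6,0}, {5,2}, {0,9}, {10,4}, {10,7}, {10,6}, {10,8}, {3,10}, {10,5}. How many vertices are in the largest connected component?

11

Starting from 0 we can reach 0, 1, 2, 3, 4, 5, 6, 7, 8, 9, 10. That is one component of size 11.
The largest has 11 vertices.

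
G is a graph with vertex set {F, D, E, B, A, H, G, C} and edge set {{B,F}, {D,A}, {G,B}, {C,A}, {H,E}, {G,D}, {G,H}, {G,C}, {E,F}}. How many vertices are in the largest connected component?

8

Starting from A we can reach A, B, C, D, E, F, G, H. That is one component of size 8.
The largest has 8 vertices.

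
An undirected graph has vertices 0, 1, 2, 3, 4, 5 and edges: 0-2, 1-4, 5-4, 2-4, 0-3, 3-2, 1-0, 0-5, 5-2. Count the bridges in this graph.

0

The edges on the cycle 1-0-5-4-1 are not bridges since each lies on that cycle.
Every edge lies on some cycle, so there are no bridges.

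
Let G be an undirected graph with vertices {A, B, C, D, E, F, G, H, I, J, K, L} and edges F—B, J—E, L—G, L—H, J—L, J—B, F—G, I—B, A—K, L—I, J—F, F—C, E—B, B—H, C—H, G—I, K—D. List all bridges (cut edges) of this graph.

The edges on the cycle J-F-C-H-B-I-L-J are not bridges since each lies on that cycle.
But removing K—D disconnects K from D; removing A—K disconnects A from K — these are bridges.

A-K, D-K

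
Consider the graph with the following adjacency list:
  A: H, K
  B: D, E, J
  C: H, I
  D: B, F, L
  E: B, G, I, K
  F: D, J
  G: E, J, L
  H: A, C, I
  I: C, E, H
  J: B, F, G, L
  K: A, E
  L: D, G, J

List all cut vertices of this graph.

Removing E increases the component count from 1 to 2, so E is a cut vertex.
By contrast removing F leaves 1 component; it is not a cut vertex. No other vertex is a cut vertex either.

E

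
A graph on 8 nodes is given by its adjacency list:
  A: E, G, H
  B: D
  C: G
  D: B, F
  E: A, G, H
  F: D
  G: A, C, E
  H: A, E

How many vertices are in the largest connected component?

5

Starting from B we can reach B, D, F. That is one component of size 3.
Starting from A we can reach A, C, E, G, H. That is one component of size 5.
The largest has 5 vertices.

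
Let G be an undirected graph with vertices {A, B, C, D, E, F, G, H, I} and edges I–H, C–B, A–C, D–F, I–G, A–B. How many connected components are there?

E is isolated — a component by itself.
Starting from D we can reach D, F. That is one component of size 2.
Starting from G we can reach G, H, I. That is one component of size 3.
Starting from A we can reach A, B, C. That is one component of size 3.
Total: 4 components.

4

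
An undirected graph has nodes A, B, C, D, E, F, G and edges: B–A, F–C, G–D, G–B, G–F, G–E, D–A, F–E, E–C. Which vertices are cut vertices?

G

Removing G increases the component count from 1 to 2, so G is a cut vertex.
By contrast removing D leaves 1 component; it is not a cut vertex. No other vertex is a cut vertex either.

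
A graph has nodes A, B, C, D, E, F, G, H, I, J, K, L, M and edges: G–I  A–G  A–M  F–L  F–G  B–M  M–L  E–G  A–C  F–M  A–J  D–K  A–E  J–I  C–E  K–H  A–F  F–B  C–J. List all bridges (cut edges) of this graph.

The edges on the cycle F-B-M-L-F are not bridges since each lies on that cycle.
But removing D–K disconnects D from K; removing K–H disconnects K from H — these are bridges.

D-K, H-K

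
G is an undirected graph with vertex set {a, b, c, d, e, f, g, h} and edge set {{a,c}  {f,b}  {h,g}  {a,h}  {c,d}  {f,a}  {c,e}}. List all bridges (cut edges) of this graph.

removing g - h disconnects g from h; removing c - e disconnects c from e; removing c - a disconnects c from a; removing a - f disconnects a from f — these are bridges.
In total 7 edges are bridges.

a-c, a-f, a-h, b-f, c-d, c-e, g-h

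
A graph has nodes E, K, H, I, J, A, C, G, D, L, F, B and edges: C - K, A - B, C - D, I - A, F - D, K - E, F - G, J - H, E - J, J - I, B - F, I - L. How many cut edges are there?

3

The edges on the cycle C-K-E-J-I-A-B-F-D-C are not bridges since each lies on that cycle.
But removing L - I disconnects L from I; removing G - F disconnects G from F; removing H - J disconnects H from J — these are bridges.
That makes 3 bridges.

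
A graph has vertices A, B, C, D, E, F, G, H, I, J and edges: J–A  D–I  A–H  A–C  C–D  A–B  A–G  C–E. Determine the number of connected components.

2

F is isolated — a component by itself.
Starting from A we can reach A, B, C, D, E, G, H, I, J. That is one component of size 9.
Total: 2 components.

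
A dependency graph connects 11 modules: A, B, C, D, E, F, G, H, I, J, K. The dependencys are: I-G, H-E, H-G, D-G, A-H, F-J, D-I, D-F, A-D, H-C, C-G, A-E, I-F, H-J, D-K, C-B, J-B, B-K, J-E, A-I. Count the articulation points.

0

Removing K, for instance, still leaves 1 component. No single vertex removal increases the component count — the graph has no articulation points.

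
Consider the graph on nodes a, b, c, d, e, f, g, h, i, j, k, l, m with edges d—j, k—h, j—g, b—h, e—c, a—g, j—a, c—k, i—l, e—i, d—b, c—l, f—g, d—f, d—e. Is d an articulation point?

Deleting d raises the number of components from 2 to 3, so d is a cut vertex.

Yes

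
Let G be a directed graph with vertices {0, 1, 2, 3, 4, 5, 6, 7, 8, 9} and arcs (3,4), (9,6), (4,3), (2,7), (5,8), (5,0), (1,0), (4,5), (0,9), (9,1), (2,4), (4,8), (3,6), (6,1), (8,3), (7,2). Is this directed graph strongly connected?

There is no directed path from 8 to 2, so the graph is not strongly connected.

No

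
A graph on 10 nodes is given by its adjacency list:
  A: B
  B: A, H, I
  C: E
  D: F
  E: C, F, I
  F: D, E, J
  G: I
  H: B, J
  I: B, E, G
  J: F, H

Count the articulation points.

Removing B increases the component count from 1 to 2, so B is a cut vertex.
Removing E increases the component count from 1 to 2, so E is a cut vertex.
Removing F increases the component count from 1 to 2, so F is a cut vertex.
Likewise I is a cut vertex.
By contrast removing C leaves 1 component; it is not a cut vertex. No other vertex is a cut vertex either.

4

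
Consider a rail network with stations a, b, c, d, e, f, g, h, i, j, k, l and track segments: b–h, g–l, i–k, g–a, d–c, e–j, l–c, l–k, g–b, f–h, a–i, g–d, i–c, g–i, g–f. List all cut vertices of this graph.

g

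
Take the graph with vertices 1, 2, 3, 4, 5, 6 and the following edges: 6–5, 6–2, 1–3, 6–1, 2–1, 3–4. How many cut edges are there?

3

The edges on the cycle 6-2-1-6 are not bridges since each lies on that cycle.
But removing 1–3 disconnects 1 from 3; removing 3–4 disconnects 3 from 4; removing 6–5 disconnects 6 from 5 — these are bridges.
That makes 3 bridges.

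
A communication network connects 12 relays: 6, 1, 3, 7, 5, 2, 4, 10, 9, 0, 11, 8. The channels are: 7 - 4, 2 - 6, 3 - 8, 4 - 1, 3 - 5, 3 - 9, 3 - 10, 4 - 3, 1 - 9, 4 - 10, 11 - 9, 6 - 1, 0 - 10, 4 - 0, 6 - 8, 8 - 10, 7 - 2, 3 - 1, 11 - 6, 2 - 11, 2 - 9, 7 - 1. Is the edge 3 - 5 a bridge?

Removing 3 - 5 leaves no path between 3 and 5: the component count goes from 1 to 2. So it is a bridge.

Yes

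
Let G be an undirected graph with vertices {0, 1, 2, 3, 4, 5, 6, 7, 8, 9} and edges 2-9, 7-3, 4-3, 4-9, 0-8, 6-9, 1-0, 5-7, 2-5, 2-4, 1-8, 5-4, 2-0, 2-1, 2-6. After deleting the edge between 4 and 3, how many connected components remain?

4 and 3 are still connected via 4-5-7-3, so the component count stays at 1.

1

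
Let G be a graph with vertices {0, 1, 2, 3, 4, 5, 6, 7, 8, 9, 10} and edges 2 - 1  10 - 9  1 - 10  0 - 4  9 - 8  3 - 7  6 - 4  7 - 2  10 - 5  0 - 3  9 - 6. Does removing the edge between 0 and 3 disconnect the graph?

After removing 0 - 3, the path 0-4-6-9-10-1-2-7-3 still connects them, so the edge is not a bridge.

No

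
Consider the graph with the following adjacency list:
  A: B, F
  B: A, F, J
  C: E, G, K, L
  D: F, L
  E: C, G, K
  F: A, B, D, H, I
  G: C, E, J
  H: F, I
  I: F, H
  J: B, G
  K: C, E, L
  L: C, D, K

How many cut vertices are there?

Removing F increases the component count from 1 to 2, so F is a cut vertex.
By contrast removing I leaves 1 component; it is not a cut vertex. No other vertex is a cut vertex either.

1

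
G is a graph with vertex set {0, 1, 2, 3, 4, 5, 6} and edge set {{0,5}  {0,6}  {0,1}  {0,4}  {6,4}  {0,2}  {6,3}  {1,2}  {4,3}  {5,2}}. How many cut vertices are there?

1

Removing 0 increases the component count from 1 to 2, so 0 is a cut vertex.
By contrast removing 4 leaves 1 component; it is not a cut vertex. No other vertex is a cut vertex either.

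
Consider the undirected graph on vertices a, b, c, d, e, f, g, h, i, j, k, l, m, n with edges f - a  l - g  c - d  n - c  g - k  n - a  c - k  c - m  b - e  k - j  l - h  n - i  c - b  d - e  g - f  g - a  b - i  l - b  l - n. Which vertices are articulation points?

Removing c increases the component count from 1 to 2, so c is a cut vertex.
Removing k increases the component count from 1 to 2, so k is a cut vertex.
Removing l increases the component count from 1 to 2, so l is a cut vertex.
By contrast removing h leaves 1 component; it is not a cut vertex. No other vertex is a cut vertex either.

c, k, l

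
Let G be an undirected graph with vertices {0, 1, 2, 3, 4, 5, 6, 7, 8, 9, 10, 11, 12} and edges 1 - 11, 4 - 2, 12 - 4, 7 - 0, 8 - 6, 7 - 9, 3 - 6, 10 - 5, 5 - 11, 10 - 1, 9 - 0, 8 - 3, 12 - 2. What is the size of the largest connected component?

Starting from 0 we can reach 0, 7, 9. That is one component of size 3.
Starting from 3 we can reach 3, 6, 8. That is one component of size 3.
Starting from 2 we can reach 2, 4, 12. That is one component of size 3.
Starting from 1 we can reach 1, 5, 10, 11. That is one component of size 4.
The largest has 4 vertices.

4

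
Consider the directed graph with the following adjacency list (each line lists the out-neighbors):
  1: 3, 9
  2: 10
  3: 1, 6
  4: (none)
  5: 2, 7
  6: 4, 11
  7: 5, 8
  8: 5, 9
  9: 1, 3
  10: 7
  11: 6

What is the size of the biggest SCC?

{2, 5, 7, 8, 10} are all mutually reachable — one SCC of size 5.
{1, 3, 9} are all mutually reachable — one SCC of size 3.
{6, 11} are all mutually reachable — one SCC of size 2.
{4} is an SCC by itself.
The largest has 5 vertices.

5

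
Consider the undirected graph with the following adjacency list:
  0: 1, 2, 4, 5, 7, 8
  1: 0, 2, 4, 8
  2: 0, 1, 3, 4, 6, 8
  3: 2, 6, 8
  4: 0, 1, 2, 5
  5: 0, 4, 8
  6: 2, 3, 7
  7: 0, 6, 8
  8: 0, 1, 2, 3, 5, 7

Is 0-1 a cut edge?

After removing 0-1, the path 0-4-1 still connects them, so the edge is not a bridge.

No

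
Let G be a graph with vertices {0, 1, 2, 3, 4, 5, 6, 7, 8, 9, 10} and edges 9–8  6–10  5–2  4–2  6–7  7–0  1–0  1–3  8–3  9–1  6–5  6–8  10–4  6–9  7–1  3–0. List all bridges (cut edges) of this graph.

The edges on the cycle 6-9-8-6 are not bridges since each lies on that cycle.
Every edge lies on some cycle, so there are no bridges.

none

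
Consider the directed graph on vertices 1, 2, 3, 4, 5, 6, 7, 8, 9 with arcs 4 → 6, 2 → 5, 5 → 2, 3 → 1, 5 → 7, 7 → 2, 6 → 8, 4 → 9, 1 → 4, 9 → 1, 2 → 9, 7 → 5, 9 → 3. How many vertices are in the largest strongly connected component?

4

{1, 3, 4, 9} are all mutually reachable — one SCC of size 4.
{2, 5, 7} are all mutually reachable — one SCC of size 3.
{6} is an SCC by itself.
{8} is an SCC by itself.
The largest has 4 vertices.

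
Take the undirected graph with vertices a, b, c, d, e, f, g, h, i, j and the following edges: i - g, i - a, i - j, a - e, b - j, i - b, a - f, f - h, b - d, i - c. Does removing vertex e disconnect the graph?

No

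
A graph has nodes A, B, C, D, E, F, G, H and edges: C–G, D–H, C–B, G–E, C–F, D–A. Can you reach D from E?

No

The component containing E is {B, C, E, F, G}, and D is not in it.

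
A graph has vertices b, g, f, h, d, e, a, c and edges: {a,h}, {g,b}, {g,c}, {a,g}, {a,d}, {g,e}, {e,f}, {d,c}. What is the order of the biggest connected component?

Starting from a we can reach a, b, c, d, e, f, g, h. That is one component of size 8.
The largest has 8 vertices.

8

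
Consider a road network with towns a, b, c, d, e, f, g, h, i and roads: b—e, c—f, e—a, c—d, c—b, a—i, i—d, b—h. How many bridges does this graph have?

2

The edges on the cycle c-b-e-a-i-d-c are not bridges since each lies on that cycle.
But removing c—f disconnects c from f; removing b—h disconnects b from h — these are bridges.
That makes 2 bridges.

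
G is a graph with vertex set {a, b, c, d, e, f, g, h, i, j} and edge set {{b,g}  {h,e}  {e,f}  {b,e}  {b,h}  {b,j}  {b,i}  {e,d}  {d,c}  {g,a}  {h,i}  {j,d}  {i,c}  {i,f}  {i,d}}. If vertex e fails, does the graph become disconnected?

No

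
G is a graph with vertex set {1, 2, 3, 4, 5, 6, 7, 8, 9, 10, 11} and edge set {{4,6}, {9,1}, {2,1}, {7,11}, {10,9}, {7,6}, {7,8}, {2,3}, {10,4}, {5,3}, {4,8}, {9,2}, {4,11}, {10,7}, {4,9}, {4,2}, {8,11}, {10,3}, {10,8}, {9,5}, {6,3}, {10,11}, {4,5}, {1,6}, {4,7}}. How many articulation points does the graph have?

Removing 4, for instance, still leaves 1 component. No single vertex removal increases the component count — the graph has no articulation points.

0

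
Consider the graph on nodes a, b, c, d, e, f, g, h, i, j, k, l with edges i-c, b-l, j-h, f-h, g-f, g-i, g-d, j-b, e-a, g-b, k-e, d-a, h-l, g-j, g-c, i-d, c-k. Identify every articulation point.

g

Removing g increases the component count from 1 to 2, so g is a cut vertex.
By contrast removing d leaves 1 component; it is not a cut vertex. No other vertex is a cut vertex either.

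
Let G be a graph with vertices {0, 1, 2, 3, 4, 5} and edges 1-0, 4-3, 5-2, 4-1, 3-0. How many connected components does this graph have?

2

Starting from 2 we can reach 2, 5. That is one component of size 2.
Starting from 0 we can reach 0, 1, 3, 4. That is one component of size 4.
Total: 2 components.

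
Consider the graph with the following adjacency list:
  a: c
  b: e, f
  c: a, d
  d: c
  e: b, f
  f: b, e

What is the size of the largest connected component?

Starting from b we can reach b, e, f. That is one component of size 3.
Starting from a we can reach a, c, d. That is one component of size 3.
The largest has 3 vertices.

3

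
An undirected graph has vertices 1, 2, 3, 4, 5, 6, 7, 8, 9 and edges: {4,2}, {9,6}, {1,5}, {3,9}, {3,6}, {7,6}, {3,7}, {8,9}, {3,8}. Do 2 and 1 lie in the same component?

The component containing 2 is {2, 4}, and 1 is not in it.

No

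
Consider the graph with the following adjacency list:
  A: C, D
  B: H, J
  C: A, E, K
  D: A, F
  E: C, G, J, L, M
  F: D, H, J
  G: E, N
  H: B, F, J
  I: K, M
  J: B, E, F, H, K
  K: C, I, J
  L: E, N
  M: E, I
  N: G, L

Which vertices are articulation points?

Removing E increases the component count from 1 to 2, so E is a cut vertex.
By contrast removing D leaves 1 component; it is not a cut vertex. No other vertex is a cut vertex either.

E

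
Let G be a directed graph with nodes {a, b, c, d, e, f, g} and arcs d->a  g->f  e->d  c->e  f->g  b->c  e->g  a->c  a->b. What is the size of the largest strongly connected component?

{a, b, c, d, e} are all mutually reachable — one SCC of size 5.
{f, g} are all mutually reachable — one SCC of size 2.
The largest has 5 vertices.

5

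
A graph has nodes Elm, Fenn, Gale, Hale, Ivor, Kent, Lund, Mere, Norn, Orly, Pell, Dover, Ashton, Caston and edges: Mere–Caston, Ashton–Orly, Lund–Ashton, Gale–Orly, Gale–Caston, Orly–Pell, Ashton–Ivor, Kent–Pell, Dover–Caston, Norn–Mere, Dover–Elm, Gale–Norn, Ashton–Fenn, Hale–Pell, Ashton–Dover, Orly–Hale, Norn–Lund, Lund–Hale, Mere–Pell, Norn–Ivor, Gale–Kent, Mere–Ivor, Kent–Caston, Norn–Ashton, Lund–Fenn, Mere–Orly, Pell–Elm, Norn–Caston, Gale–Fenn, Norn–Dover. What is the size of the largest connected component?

14

Starting from Elm we can reach Elm, Fenn, Gale, Hale, Ivor, Kent, Lund, Mere, Norn, Orly, Pell, Dover, Ashton, Caston. That is one component of size 14.
The largest has 14 vertices.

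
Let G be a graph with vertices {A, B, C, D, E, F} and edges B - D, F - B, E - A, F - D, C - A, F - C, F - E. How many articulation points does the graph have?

1

Removing F increases the component count from 1 to 2, so F is a cut vertex.
By contrast removing E leaves 1 component; it is not a cut vertex. No other vertex is a cut vertex either.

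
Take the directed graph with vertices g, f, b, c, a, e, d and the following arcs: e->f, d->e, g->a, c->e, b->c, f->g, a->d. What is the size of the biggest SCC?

{a, d, e, f, g} are all mutually reachable — one SCC of size 5.
{b} is an SCC by itself.
{c} is an SCC by itself.
The largest has 5 vertices.

5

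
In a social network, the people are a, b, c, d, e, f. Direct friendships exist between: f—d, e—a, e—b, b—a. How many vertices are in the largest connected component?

3

c is isolated — a component by itself.
Starting from d we can reach d, f. That is one component of size 2.
Starting from a we can reach a, b, e. That is one component of size 3.
The largest has 3 vertices.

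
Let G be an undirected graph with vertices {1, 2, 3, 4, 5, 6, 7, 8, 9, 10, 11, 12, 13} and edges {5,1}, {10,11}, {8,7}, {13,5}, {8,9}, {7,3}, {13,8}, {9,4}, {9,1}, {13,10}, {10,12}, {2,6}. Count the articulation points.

5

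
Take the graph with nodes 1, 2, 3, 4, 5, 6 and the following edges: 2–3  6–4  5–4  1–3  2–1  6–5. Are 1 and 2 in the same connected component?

Yes

From 1 we can reach 1, 2, 3, which includes 2.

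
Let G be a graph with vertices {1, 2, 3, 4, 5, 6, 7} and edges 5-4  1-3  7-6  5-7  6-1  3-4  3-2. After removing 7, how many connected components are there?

With 7 gone, the remaining components are: {1, 2, 3, 4, 5, 6}.
That is 1 component.

1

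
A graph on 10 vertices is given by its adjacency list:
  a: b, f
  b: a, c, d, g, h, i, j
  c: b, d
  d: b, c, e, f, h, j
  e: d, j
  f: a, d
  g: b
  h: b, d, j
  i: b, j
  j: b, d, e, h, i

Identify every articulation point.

b

Removing b increases the component count from 1 to 2, so b is a cut vertex.
By contrast removing g leaves 1 component; it is not a cut vertex. No other vertex is a cut vertex either.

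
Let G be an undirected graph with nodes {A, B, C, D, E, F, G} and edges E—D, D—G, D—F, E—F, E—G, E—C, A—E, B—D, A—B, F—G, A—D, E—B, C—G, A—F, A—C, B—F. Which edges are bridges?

The edges on the cycle E-D-G-C-E are not bridges since each lies on that cycle.
Every edge lies on some cycle, so there are no bridges.

none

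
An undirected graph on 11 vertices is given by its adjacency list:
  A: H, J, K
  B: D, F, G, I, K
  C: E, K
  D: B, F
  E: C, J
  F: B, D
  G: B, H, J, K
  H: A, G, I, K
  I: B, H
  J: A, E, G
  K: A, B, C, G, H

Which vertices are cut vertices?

B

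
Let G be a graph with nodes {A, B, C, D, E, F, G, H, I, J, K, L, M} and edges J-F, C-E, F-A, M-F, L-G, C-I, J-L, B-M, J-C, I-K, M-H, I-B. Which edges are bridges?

A-F, C-E, G-L, H-M, I-K, J-L

The edges on the cycle J-C-I-B-M-F-J are not bridges since each lies on that cycle.
But removing I-K disconnects I from K; removing E-C disconnects E from C; removing A-F disconnects A from F; removing H-M disconnects H from M — these are bridges.
In total 6 edges are bridges.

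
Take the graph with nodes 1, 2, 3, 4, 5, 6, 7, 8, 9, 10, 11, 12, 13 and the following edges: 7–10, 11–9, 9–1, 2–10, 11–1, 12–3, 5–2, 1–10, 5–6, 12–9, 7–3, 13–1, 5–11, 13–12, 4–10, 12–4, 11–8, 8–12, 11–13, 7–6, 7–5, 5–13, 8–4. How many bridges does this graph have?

0

The edges on the cycle 7-5-11-8-4-10-7 are not bridges since each lies on that cycle.
Every edge lies on some cycle, so there are no bridges.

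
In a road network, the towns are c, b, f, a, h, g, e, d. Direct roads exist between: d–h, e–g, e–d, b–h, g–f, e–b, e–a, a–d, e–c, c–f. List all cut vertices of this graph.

e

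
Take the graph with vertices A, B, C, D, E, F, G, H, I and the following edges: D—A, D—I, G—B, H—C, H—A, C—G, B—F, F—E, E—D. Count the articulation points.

1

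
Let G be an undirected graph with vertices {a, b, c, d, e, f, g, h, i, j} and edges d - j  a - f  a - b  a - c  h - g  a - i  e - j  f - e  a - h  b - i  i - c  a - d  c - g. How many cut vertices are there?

1

Removing a increases the component count from 1 to 2, so a is a cut vertex.
By contrast removing g leaves 1 component; it is not a cut vertex. No other vertex is a cut vertex either.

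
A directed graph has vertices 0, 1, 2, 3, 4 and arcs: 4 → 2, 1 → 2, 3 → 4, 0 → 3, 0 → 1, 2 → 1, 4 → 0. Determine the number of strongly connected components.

{0, 3, 4} are all mutually reachable — one SCC of size 3.
{1, 2} are all mutually reachable — one SCC of size 2.
That gives 2 strongly connected components.

2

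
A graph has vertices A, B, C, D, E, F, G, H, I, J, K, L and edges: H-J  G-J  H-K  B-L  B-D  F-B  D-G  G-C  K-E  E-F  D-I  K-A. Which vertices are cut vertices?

Removing B increases the component count from 1 to 2, so B is a cut vertex.
Removing D increases the component count from 1 to 2, so D is a cut vertex.
Removing G increases the component count from 1 to 2, so G is a cut vertex.
Likewise K is a cut vertex.
By contrast removing I leaves 1 component; it is not a cut vertex. No other vertex is a cut vertex either.

B, D, G, K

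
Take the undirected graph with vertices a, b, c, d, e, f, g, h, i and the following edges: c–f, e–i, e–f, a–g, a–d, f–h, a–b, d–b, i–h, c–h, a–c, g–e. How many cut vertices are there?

1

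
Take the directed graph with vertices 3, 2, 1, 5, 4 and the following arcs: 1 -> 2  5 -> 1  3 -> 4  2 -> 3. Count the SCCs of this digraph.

5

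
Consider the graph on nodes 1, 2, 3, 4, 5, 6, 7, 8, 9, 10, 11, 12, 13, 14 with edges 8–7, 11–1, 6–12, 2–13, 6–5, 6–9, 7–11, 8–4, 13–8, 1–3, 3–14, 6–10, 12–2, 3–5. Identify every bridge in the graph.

10-6, 14-3, 4-8, 6-9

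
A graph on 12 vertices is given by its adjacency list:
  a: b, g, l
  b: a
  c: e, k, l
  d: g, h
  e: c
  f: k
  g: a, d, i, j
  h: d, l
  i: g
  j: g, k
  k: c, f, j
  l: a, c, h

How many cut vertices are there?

Removing a increases the component count from 1 to 2, so a is a cut vertex.
Removing c increases the component count from 1 to 2, so c is a cut vertex.
Removing g increases the component count from 1 to 2, so g is a cut vertex.
Likewise k is a cut vertex.
By contrast removing b leaves 1 component; it is not a cut vertex. No other vertex is a cut vertex either.

4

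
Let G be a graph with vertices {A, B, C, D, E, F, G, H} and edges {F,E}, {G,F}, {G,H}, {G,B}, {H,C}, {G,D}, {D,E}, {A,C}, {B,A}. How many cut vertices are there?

1

Removing G increases the component count from 1 to 2, so G is a cut vertex.
By contrast removing E leaves 1 component; it is not a cut vertex. No other vertex is a cut vertex either.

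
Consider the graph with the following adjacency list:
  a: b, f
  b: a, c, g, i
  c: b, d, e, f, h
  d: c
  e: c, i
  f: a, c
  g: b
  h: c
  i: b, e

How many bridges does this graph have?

The edges on the cycle c-e-i-b-c are not bridges since each lies on that cycle.
But removing c-h disconnects c from h; removing g-b disconnects g from b; removing c-d disconnects c from d — these are bridges.
That makes 3 bridges.

3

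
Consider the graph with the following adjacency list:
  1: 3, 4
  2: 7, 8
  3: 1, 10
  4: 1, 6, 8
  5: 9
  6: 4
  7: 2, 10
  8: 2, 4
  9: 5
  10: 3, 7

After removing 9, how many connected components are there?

2

With 9 gone, the remaining components are: {5}; {1, 2, 3, 4, 6, 7, 8, 10}.
That is 2 components.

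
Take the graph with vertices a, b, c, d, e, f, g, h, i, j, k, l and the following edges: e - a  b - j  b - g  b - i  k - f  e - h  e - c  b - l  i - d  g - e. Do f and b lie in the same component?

The component containing f is {f, k}, and b is not in it.

No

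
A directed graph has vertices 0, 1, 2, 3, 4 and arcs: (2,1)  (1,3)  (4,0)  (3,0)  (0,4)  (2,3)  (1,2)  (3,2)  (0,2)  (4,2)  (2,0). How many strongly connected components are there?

{0, 1, 2, 3, 4} are all mutually reachable — one SCC of size 5.
That gives 1 strongly connected component.

1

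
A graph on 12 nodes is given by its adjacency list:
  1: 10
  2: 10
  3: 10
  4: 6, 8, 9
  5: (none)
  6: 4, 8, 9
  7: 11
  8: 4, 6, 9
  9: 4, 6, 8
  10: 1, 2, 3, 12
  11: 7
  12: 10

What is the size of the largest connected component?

5 is isolated — a component by itself.
Starting from 7 we can reach 7, 11. That is one component of size 2.
Starting from 4 we can reach 4, 6, 8, 9. That is one component of size 4.
Starting from 1 we can reach 1, 2, 3, 10, 12. That is one component of size 5.
The largest has 5 vertices.

5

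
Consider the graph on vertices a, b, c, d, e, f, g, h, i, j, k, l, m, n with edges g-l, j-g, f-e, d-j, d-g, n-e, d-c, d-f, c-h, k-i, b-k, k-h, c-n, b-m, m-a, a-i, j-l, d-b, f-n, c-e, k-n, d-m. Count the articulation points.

1

Removing d increases the component count from 1 to 2, so d is a cut vertex.
By contrast removing h leaves 1 component; it is not a cut vertex. No other vertex is a cut vertex either.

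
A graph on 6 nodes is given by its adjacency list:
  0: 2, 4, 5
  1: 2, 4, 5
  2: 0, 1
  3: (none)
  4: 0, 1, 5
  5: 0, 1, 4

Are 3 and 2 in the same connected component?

The component containing 3 is {3}, and 2 is not in it.

No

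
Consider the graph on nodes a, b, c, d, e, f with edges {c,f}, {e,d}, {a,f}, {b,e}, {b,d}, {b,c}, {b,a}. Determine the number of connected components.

Starting from a we can reach a, b, c, d, e, f. That is one component of size 6.
Total: 1 component.

1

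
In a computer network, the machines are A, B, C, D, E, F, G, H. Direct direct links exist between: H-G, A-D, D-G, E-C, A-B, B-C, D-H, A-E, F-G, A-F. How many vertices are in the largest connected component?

8

Starting from A we can reach A, B, C, D, E, F, G, H. That is one component of size 8.
The largest has 8 vertices.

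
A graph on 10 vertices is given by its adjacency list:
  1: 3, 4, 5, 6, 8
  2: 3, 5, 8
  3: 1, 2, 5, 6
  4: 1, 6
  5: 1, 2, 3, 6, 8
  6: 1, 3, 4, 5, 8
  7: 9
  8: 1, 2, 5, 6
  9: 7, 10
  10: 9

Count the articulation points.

Removing 9 increases the component count from 2 to 3, so 9 is a cut vertex.
By contrast removing 7 leaves 2 components; it is not a cut vertex. No other vertex is a cut vertex either.

1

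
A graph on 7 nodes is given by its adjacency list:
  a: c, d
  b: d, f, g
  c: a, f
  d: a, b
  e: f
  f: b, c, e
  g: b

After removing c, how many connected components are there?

1

With c gone, the remaining components are: {a, b, d, e, f, g}.
That is 1 component.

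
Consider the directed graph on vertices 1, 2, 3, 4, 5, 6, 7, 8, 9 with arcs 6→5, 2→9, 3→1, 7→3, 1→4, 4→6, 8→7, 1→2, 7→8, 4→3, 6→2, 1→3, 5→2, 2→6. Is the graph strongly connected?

No

There is no directed path from 2 to 7, so the graph is not strongly connected.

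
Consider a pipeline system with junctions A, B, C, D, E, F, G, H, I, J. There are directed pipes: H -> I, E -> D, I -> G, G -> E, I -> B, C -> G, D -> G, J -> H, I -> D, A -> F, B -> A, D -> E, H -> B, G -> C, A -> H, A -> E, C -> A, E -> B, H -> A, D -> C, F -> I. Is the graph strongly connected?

There is no directed path from B to J, so the graph is not strongly connected.

No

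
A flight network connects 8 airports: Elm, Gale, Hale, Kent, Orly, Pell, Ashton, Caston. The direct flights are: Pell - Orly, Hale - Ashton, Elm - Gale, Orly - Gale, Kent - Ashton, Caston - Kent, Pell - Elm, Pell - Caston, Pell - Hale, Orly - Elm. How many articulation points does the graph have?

1

Removing Pell increases the component count from 1 to 2, so Pell is a cut vertex.
By contrast removing Kent leaves 1 component; it is not a cut vertex. No other vertex is a cut vertex either.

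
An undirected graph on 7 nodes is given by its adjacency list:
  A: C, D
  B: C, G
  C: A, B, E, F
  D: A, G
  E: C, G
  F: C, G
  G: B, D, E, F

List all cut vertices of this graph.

none

Removing E, for instance, still leaves 1 component. No single vertex removal increases the component count — the graph has no articulation points.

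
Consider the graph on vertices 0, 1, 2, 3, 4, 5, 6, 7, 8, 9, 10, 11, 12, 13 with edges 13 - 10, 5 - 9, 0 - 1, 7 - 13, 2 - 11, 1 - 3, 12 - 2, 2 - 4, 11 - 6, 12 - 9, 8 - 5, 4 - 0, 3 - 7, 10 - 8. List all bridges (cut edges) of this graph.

The edges on the cycle 12-2-4-0-1-3-7-13-10-8-5-9-12 are not bridges since each lies on that cycle.
But removing 2 - 11 disconnects 2 from 11; removing 11 - 6 disconnects 11 from 6 — these are bridges.

11-2, 11-6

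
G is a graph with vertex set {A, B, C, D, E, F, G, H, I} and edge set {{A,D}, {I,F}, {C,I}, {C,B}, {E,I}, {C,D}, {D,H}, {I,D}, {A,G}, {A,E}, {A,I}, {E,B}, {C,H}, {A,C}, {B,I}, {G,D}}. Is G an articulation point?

Deleting G leaves 1 component (was 1) (its neighbors A, D remain connected to each other), so G is not a cut vertex.

No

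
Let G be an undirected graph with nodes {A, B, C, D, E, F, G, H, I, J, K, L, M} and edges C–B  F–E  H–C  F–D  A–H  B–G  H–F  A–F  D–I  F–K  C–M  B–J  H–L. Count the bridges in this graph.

10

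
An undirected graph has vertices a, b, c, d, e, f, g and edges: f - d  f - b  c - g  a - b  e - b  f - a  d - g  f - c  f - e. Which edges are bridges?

none

The edges on the cycle f-e-b-f are not bridges since each lies on that cycle.
Every edge lies on some cycle, so there are no bridges.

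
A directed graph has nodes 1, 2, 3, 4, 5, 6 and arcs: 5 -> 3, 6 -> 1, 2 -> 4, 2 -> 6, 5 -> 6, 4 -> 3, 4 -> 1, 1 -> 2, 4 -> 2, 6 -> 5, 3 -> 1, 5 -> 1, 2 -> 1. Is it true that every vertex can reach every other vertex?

Yes

From 5 we can reach every vertex (1, 2, 3, 4, 5, 6), and every vertex can reach 5 (1, 2, 3, 4, 5, 6). So the whole graph is one strongly connected component.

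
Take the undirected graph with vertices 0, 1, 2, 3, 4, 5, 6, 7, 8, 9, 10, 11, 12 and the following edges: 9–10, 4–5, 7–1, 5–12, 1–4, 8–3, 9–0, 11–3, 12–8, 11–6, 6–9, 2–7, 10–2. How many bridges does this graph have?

The edges on the cycle 11-6-9-10-2-7-1-4-5-12-8-3-11 are not bridges since each lies on that cycle.
But removing 9–0 disconnects 9 from 0 — this is a bridge.

1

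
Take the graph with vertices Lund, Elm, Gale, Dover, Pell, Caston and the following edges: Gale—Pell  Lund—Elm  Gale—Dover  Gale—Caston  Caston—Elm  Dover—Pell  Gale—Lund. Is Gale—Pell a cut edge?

No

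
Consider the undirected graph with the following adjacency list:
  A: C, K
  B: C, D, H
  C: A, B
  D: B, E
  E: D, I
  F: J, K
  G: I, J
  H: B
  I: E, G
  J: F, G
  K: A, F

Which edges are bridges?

B-H

The edges on the cycle K-A-C-B-D-E-I-G-J-F-K are not bridges since each lies on that cycle.
But removing H-B disconnects H from B — this is a bridge.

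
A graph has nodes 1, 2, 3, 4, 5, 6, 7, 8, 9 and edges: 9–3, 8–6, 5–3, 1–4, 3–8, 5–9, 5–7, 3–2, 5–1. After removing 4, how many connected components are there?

With 4 gone, the remaining components are: {1, 2, 3, 5, 6, 7, 8, 9}.
That is 1 component.

1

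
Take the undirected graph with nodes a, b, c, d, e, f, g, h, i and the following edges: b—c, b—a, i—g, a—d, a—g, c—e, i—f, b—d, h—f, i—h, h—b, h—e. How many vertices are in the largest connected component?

Starting from a we can reach a, b, c, d, e, f, g, h, i. That is one component of size 9.
The largest has 9 vertices.

9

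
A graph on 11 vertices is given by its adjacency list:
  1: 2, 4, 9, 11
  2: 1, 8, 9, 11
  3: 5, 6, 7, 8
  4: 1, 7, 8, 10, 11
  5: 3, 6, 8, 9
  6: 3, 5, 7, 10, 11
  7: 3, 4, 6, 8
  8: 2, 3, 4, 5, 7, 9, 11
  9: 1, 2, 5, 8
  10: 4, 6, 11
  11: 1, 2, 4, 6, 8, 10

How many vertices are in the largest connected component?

11

Starting from 1 we can reach 1, 2, 3, 4, 5, 6, 7, 8, 9, 10, 11. That is one component of size 11.
The largest has 11 vertices.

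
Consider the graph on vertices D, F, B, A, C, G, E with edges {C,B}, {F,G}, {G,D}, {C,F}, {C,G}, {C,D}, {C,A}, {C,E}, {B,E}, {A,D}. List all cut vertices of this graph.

C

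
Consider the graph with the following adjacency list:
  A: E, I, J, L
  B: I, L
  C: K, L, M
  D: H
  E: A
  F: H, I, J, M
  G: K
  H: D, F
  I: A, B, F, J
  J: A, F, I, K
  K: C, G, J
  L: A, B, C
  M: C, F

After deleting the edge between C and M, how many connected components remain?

C and M are still connected via C-K-J-F-M, so the component count stays at 1.

1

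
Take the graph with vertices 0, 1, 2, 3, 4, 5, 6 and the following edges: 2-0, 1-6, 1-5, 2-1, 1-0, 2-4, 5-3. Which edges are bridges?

The edges on the cycle 2-1-0-2 are not bridges since each lies on that cycle.
But removing 1-6 disconnects 1 from 6; removing 1-5 disconnects 1 from 5; removing 2-4 disconnects 2 from 4; removing 5-3 disconnects 5 from 3 — these are bridges.

1-5, 1-6, 2-4, 3-5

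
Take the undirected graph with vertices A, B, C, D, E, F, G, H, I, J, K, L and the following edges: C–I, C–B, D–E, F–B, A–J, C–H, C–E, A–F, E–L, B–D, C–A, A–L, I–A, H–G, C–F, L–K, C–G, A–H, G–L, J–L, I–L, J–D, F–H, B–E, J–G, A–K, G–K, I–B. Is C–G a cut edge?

After removing C–G, the path C-H-G still connects them, so the edge is not a bridge.

No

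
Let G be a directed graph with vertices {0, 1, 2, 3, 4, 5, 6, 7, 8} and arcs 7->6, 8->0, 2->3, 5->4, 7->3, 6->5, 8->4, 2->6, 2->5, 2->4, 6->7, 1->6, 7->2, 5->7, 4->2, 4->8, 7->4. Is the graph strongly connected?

No

There is no directed path from 7 to 1, so the graph is not strongly connected.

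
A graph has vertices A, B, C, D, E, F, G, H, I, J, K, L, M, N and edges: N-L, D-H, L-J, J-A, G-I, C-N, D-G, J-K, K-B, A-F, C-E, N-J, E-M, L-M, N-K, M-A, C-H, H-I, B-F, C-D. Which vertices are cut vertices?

Removing C increases the component count from 1 to 2, so C is a cut vertex.
By contrast removing J leaves 1 component; it is not a cut vertex. No other vertex is a cut vertex either.

C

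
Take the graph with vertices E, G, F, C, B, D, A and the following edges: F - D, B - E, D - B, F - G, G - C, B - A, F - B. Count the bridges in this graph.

4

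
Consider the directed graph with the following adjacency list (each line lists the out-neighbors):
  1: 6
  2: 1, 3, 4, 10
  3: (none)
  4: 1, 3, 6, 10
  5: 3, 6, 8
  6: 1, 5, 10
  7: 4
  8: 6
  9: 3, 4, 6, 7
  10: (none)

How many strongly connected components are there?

{1, 5, 6, 8} are all mutually reachable — one SCC of size 4.
{3} is an SCC by itself.
{7} is an SCC by itself.
{2} is an SCC by itself.
{9} is an SCC by itself.
(and 2 more singleton SCCs)
That gives 7 strongly connected components.

7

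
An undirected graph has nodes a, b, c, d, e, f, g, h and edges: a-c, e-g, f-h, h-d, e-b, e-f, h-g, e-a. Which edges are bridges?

a-c, a-e, b-e, d-h

The edges on the cycle e-f-h-g-e are not bridges since each lies on that cycle.
But removing h-d disconnects h from d; removing a-c disconnects a from c; removing e-b disconnects e from b; removing e-a disconnects e from a — these are bridges.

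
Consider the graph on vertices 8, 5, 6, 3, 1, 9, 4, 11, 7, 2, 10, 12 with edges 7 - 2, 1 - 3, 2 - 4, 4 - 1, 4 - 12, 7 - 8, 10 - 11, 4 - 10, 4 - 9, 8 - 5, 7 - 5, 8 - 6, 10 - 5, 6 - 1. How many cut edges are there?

4

The edges on the cycle 7-2-4-10-5-8-7 are not bridges since each lies on that cycle.
But removing 11 - 10 disconnects 11 from 10; removing 12 - 4 disconnects 12 from 4; removing 4 - 9 disconnects 4 from 9; removing 3 - 1 disconnects 3 from 1 — these are bridges.
That makes 4 bridges.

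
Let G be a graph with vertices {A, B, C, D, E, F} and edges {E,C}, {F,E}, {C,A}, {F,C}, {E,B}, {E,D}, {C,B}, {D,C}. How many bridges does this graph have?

The edges on the cycle E-D-C-E are not bridges since each lies on that cycle.
But removing C–A disconnects C from A — this is a bridge.

1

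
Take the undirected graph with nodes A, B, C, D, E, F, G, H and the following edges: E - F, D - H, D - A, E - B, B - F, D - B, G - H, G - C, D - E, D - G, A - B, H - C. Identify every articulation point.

D

Removing D increases the component count from 1 to 2, so D is a cut vertex.
By contrast removing B leaves 1 component; it is not a cut vertex. No other vertex is a cut vertex either.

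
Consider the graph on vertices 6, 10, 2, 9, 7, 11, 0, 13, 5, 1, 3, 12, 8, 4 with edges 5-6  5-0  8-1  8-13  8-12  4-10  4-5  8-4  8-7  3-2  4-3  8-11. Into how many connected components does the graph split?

9 is isolated — a component by itself.
Starting from 0 we can reach 0, 1, 2, 3, 4, 5, 6, 7, 8, 10, 11, 12, 13. That is one component of size 13.
Total: 2 components.

2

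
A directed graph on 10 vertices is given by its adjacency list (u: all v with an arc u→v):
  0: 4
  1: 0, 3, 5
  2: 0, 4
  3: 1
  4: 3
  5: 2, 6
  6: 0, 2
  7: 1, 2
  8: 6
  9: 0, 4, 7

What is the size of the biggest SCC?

7

{0, 1, 2, 3, 4, 5, 6} are all mutually reachable — one SCC of size 7.
{7} is an SCC by itself.
{9} is an SCC by itself.
{8} is an SCC by itself.
The largest has 7 vertices.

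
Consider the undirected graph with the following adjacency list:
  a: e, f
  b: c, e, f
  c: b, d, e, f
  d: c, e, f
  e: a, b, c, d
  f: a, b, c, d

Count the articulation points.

Removing c, for instance, still leaves 1 component. No single vertex removal increases the component count — the graph has no articulation points.

0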